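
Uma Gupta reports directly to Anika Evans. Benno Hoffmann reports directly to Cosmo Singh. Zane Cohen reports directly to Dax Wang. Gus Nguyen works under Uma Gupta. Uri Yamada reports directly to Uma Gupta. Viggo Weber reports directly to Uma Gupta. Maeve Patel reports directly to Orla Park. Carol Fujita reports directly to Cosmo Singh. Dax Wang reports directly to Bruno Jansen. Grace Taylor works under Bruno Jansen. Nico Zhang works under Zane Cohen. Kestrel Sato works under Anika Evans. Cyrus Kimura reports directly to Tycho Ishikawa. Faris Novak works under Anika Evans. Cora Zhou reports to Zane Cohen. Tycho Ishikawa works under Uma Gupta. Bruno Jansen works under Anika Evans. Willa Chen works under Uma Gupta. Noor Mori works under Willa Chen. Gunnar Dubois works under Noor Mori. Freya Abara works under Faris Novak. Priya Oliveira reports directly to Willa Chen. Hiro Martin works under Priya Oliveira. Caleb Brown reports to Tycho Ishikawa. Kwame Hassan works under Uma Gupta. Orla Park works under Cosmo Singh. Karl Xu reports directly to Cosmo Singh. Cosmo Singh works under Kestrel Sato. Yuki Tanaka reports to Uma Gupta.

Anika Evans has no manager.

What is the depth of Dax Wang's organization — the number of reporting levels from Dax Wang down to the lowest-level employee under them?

The longest chain under Dax Wang runs Dax Wang → Zane Cohen → Nico Zhang, which is 2 levels below Dax Wang.

2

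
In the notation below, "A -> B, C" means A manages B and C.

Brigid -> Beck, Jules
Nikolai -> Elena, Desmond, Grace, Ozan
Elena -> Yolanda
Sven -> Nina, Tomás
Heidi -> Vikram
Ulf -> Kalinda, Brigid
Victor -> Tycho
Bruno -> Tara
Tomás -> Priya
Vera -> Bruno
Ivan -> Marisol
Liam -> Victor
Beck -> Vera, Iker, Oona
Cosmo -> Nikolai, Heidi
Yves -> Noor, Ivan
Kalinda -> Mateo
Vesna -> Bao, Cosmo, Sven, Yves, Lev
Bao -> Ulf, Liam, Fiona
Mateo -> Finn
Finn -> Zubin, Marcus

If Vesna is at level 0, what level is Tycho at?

4

Chain from Tycho up to Vesna: Tycho → Victor → Liam → Bao → Vesna. That is 4 steps up, so Tycho is 4 levels below Vesna.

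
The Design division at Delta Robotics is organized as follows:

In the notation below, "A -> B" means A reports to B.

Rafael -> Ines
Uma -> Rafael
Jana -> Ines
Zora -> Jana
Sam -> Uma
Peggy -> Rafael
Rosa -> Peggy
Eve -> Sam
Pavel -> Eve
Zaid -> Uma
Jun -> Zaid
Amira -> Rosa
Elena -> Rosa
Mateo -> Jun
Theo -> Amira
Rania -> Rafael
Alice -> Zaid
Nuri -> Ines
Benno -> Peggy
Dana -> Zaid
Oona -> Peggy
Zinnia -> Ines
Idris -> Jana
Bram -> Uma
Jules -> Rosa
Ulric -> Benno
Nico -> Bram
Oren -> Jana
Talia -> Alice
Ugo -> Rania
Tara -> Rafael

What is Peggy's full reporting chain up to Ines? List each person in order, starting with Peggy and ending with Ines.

Peggy reports to Rafael. Rafael reports to Ines. Ines is at the top.

Peggy -> Rafael -> Ines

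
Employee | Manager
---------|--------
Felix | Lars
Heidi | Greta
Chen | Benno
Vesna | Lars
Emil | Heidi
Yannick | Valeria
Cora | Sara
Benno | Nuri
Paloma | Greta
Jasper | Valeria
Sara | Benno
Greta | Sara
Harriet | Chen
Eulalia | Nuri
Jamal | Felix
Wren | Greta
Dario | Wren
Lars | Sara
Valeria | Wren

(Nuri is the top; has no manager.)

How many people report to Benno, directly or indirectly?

Benno directly manages Sara, Chen. Under Sara: Lars, Felix, Jamal, Vesna, Greta, Heidi, Emil, Wren, Dario, Valeria, Jasper, Yannick, Paloma, Cora (14). Under Chen: Harriet (1). So Benno's organization is 2 direct reports plus everyone under them: 15 + 2 = 17.

17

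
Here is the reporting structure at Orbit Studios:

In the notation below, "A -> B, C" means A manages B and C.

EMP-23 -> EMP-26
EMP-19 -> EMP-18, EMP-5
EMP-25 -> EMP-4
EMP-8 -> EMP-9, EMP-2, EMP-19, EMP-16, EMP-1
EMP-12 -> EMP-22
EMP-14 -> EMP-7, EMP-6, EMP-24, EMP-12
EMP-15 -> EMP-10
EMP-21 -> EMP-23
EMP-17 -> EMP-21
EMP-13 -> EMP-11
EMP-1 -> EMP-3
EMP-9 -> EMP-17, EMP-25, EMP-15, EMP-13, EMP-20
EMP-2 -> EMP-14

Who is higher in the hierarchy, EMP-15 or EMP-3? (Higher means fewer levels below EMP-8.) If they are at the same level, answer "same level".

Both EMP-15 and EMP-3 are 2 levels below EMP-8.

same level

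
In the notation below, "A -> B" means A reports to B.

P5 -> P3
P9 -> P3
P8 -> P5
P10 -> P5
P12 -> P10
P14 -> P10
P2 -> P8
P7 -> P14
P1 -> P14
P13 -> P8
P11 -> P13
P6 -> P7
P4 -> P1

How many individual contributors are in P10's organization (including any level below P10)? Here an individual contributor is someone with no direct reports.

3

The people in P10's organization with no one reporting to them are P4, P6, P12. That is 3.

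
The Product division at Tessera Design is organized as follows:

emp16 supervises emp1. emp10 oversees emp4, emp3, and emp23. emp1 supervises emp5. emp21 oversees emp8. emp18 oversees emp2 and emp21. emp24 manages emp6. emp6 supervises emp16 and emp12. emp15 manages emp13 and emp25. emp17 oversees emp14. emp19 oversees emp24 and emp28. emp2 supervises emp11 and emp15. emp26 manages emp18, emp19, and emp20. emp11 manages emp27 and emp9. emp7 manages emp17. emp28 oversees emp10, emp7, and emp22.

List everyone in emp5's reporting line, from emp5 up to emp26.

emp5 -> emp1 -> emp16 -> emp6 -> emp24 -> emp19 -> emp26

emp5 reports to emp1. emp1 reports to emp16. emp16 reports to emp6. emp6 reports to emp24. emp24 reports to emp19. emp19 reports to emp26. emp26 is at the top.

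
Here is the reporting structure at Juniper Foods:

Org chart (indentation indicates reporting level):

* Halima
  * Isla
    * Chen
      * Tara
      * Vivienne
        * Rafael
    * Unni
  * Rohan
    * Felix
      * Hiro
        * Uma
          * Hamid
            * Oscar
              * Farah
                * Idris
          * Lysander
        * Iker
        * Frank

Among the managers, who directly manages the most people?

Direct-report counts: Halima has 2; Rohan has 1; Felix has 1; Hiro has 3; Uma has 2; Hamid has 1; Oscar has 1; Farah has 1; Isla has 2; Chen has 2; Vivienne has 1. The largest is 3, held by Hiro.

Hiro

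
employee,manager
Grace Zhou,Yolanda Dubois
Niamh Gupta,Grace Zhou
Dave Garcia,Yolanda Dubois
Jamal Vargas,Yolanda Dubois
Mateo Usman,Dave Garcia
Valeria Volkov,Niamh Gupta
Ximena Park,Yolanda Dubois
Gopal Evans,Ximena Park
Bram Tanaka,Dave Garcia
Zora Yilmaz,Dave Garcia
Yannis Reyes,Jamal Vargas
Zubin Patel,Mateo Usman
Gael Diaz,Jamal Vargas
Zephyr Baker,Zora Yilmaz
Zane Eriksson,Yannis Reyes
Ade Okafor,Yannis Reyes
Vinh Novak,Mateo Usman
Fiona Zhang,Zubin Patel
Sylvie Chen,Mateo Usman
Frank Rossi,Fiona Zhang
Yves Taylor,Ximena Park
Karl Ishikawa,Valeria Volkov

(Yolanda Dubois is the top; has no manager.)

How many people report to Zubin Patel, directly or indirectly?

2

Zubin Patel directly manages Fiona Zhang. Under Fiona Zhang: Frank Rossi (1). That's 2 in total.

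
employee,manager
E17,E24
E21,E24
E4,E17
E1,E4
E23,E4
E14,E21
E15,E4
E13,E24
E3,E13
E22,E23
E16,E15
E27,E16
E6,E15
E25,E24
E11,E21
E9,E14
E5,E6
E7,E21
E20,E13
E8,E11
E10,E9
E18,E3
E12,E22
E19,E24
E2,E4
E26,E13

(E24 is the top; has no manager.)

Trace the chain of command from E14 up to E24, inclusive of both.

E14 -> E21 -> E24

E14 reports to E21. E21 reports to E24. E24 is at the top.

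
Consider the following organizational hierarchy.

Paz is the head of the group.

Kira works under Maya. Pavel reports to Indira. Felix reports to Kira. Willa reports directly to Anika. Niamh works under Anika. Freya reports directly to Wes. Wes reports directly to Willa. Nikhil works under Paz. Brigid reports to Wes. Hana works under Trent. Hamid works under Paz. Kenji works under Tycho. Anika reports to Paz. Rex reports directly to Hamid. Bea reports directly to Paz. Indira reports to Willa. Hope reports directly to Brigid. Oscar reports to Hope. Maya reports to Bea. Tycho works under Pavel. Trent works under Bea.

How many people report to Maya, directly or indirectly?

2

Maya directly manages Kira. Under Kira: Felix (1). That's 2 in total.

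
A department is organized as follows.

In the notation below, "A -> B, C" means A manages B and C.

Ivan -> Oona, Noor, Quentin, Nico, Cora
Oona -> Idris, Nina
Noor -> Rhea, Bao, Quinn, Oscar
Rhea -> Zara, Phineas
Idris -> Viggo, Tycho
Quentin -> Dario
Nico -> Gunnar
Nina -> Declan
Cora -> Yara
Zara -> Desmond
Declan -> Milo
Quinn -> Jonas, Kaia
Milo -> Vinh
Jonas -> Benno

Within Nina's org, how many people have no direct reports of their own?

The only person in Nina's organization with no one reporting to them is Vinh. That is 1.

1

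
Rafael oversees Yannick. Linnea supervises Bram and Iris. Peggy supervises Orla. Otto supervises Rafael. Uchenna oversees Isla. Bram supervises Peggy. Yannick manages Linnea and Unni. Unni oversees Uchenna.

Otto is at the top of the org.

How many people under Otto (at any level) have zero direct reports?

3

The people in Otto's organization with no one reporting to them are Isla, Iris, Orla. That is 3.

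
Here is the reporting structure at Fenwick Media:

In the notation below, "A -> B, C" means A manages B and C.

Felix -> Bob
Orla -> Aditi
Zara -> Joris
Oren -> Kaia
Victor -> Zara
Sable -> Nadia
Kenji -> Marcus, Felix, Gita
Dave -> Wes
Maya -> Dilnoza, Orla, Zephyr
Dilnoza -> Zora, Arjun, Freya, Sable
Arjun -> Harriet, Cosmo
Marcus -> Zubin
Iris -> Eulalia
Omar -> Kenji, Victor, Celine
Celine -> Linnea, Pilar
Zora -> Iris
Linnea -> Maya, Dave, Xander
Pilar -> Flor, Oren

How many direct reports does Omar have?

3

Omar directly manages Kenji, Victor, Celine. That is 3 direct reports.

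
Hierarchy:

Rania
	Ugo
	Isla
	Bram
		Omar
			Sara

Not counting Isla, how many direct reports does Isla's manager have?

2

Isla reports to Rania. Rania's other direct reports are Ugo, Bram — 2 peers.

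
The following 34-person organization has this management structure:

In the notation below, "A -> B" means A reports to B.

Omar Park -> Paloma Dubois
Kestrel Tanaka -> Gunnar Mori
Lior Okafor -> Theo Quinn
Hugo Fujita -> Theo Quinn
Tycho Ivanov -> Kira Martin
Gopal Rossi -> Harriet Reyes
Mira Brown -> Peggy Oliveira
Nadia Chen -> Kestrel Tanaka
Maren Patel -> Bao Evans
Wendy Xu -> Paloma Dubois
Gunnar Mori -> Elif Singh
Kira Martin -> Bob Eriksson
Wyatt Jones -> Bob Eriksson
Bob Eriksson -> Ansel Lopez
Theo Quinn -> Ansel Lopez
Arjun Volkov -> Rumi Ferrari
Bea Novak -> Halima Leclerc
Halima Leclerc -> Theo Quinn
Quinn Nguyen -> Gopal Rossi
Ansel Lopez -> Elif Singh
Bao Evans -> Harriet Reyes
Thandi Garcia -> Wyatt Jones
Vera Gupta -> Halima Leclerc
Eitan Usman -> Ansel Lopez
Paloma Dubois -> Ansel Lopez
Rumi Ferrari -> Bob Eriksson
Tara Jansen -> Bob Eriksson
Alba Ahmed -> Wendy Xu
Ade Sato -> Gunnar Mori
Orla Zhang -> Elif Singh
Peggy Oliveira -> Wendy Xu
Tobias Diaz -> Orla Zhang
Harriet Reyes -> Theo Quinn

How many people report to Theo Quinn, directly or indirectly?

Theo Quinn directly manages Harriet Reyes, Halima Leclerc, Lior Okafor, Hugo Fujita. Under Harriet Reyes: Bao Evans, Maren Patel, Gopal Rossi, Quinn Nguyen (4). Under Halima Leclerc: Bea Novak, Vera Gupta (2). Lior Okafor has no reports. Hugo Fujita has no reports. So Theo Quinn's organization is 4 direct reports plus everyone under them: 5 + 3 + 1 + 1 = 10.

10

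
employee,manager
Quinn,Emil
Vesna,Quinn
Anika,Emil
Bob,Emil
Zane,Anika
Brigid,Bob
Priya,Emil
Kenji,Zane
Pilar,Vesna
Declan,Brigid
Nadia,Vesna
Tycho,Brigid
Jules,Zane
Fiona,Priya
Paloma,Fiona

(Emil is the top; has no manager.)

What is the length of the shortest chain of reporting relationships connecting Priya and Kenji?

Priya is 1 level below Emil, and Kenji is 3 levels below Emil (their lowest common manager). The shortest path runs up from Priya to Emil and back down to Kenji: 1 + 3 = 4 links.

4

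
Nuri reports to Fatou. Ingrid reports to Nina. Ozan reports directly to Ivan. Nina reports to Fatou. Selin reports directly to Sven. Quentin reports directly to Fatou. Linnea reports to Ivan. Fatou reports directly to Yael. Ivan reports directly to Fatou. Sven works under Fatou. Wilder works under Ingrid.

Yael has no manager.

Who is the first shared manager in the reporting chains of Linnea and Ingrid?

Fatou

Linnea's chain of managers is Ivan, Fatou, Yael. Ingrid's chain of managers is Nina, Fatou, Yael. The first manager that appears in both chains is Fatou.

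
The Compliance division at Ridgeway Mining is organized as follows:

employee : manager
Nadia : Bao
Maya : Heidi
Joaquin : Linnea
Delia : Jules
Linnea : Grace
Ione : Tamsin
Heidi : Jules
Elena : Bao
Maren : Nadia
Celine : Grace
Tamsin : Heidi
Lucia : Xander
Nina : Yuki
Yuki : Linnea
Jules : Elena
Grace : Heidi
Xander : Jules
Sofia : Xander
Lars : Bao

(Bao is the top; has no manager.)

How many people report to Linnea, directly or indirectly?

Linnea directly manages Yuki, Joaquin. Under Yuki: Nina (1). Joaquin has no reports. So Linnea's organization is 2 direct reports plus everyone under them: 2 + 1 = 3.

3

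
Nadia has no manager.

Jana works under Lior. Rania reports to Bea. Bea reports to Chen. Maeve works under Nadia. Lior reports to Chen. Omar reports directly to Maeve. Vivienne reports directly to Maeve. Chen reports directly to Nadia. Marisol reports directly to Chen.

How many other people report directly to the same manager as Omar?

Omar reports to Maeve. Maeve's other direct reports are Vivienne — 1 peer.

1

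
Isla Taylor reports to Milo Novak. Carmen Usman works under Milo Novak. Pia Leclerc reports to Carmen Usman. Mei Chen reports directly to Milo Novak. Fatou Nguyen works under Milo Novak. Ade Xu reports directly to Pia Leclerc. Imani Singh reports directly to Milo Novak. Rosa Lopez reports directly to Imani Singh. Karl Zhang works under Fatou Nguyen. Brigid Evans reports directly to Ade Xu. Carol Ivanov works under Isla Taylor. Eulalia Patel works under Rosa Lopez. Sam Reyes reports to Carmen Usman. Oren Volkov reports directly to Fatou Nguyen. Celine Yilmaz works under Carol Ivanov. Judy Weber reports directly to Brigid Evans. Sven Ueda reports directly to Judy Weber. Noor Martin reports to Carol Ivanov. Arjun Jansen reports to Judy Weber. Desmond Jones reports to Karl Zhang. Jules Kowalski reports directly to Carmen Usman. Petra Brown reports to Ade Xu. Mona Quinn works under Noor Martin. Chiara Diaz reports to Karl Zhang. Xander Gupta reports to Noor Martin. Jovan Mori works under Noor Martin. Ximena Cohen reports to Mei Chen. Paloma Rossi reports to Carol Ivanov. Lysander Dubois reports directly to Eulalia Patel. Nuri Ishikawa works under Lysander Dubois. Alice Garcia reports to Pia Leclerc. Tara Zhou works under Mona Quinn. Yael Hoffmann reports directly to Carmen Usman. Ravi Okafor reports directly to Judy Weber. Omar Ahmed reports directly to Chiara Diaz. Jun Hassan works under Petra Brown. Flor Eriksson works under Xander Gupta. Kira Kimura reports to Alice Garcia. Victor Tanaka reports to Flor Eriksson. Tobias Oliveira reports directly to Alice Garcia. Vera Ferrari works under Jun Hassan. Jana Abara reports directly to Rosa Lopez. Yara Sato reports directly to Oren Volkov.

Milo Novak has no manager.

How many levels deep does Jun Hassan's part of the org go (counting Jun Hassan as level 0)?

The longest chain under Jun Hassan runs Jun Hassan → Vera Ferrari, which is 1 level below Jun Hassan.

1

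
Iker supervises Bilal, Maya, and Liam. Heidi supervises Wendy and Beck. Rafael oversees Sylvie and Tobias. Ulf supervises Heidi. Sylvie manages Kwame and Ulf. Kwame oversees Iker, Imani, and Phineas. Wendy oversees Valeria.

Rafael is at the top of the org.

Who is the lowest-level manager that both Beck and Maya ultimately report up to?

Beck's chain of managers is Heidi, Ulf, Sylvie, Rafael. Maya's chain of managers is Iker, Kwame, Sylvie, Rafael. The first manager that appears in both chains is Sylvie.

Sylvie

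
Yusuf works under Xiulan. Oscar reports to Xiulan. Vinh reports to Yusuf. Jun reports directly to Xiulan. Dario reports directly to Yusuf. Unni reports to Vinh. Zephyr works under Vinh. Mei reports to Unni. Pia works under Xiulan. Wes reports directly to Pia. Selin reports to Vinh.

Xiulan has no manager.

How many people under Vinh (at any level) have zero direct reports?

3

The people in Vinh's organization with no one reporting to them are Selin, Zephyr, Mei. That is 3.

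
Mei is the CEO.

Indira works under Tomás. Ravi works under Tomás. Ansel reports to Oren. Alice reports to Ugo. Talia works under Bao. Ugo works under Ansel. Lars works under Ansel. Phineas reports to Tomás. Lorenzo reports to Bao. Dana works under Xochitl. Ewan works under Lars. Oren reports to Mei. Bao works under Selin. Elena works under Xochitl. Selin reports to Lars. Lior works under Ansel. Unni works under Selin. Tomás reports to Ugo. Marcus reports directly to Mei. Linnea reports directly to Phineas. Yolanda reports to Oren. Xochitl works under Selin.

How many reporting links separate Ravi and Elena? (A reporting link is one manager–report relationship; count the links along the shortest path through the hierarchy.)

7

Ravi is 3 levels below Ansel, and Elena is 4 levels below Ansel (their lowest common manager). The shortest path runs up from Ravi to Ansel and back down to Elena: 3 + 4 = 7 links.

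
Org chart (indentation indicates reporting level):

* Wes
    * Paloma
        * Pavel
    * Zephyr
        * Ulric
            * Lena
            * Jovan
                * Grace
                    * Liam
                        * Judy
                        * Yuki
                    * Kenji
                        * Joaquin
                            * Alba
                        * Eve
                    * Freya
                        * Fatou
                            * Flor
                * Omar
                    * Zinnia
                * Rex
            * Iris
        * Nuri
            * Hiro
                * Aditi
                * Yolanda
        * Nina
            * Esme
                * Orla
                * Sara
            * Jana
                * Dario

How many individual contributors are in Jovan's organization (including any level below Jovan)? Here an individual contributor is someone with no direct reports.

The people in Jovan's organization with no one reporting to them are Rex, Zinnia, Flor, Eve, Alba, Yuki, Judy. That is 7.

7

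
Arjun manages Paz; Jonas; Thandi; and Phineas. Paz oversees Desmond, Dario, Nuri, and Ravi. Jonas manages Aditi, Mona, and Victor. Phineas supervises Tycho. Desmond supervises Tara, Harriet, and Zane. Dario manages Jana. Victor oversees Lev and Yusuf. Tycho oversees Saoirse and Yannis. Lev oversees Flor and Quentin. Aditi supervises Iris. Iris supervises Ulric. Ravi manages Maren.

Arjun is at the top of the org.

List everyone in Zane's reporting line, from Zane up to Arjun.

Zane -> Desmond -> Paz -> Arjun

Zane reports to Desmond. Desmond reports to Paz. Paz reports to Arjun. Arjun is at the top.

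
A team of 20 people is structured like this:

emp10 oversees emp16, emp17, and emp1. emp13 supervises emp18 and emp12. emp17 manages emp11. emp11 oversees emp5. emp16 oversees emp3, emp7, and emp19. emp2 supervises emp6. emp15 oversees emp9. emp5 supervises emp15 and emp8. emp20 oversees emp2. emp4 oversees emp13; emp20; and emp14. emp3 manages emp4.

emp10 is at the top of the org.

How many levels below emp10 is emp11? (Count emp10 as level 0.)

Chain from emp11 up to emp10: emp11 → emp17 → emp10. That is 2 steps up, so emp11 is 2 levels below emp10.

2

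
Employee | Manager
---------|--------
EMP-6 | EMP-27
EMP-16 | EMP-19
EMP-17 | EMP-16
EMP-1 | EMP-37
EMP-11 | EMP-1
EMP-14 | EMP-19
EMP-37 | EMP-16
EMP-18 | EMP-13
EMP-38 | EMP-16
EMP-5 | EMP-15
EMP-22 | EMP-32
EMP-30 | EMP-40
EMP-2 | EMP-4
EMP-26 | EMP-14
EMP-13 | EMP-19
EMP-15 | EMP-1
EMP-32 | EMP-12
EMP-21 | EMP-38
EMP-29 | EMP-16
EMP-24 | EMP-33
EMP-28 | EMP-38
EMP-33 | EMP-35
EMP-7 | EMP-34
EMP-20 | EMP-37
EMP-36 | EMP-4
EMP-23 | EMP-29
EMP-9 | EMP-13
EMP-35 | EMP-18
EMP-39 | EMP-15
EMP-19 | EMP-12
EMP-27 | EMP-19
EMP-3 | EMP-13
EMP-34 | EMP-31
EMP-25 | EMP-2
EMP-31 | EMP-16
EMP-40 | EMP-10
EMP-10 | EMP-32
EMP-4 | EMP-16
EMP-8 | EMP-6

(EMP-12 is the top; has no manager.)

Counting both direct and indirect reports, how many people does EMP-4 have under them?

3

EMP-4 directly manages EMP-2, EMP-36. Under EMP-2: EMP-25 (1). EMP-36 has no reports. So EMP-4's organization is 2 direct reports plus everyone under them: 2 + 1 = 3.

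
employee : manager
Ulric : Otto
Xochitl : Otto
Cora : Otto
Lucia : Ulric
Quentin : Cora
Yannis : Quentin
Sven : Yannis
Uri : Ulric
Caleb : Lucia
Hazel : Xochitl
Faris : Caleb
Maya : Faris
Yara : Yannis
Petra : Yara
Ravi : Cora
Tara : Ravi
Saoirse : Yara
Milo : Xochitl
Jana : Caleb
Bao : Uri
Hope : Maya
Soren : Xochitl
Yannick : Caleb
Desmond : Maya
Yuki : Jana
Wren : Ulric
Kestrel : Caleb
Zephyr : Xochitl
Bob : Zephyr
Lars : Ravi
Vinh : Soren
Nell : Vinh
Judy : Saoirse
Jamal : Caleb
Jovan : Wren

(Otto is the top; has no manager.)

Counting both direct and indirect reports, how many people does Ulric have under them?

15

Ulric directly manages Lucia, Uri, Wren. Under Lucia: Caleb, Jamal, Kestrel, Yannick, Jana, Yuki, Faris, Maya, Desmond, Hope (10). Under Uri: Bao (1). Under Wren: Jovan (1). So Ulric's organization is 3 direct reports plus everyone under them: 11 + 2 + 2 = 15.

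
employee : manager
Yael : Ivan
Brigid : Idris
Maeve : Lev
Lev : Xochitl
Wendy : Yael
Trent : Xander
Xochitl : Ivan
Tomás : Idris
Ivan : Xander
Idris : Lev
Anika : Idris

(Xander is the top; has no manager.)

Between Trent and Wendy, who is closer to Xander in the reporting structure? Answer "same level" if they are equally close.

Trent is 1 level below Xander; Wendy is 3. Trent is higher.

Trent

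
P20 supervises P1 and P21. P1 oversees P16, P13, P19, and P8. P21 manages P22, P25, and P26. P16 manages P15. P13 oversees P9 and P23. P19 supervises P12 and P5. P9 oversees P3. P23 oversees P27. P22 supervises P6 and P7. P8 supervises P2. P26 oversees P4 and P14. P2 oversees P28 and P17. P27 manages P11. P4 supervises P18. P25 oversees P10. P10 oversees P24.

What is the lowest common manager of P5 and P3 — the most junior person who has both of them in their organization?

P5's chain of managers is P19, P1, P20. P3's chain of managers is P9, P13, P1, P20. The first manager that appears in both chains is P1.

P1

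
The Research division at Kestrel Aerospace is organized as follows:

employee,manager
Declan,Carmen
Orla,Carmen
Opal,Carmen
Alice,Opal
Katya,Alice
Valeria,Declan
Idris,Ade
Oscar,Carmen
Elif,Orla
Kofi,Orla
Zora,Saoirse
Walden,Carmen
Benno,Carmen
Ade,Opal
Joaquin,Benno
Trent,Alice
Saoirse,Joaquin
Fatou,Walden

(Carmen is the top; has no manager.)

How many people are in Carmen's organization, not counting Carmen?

18

Carmen directly manages Opal, Walden, Benno, Oscar, Orla, Declan. Under Opal: Ade, Idris, Alice, Katya, Trent (5). Under Walden: Fatou (1). Under Benno: Joaquin, Saoirse, Zora (3). Oscar has no reports. Under Orla: Kofi, Elif (2). Under Declan: Valeria (1). So Carmen's organization is 6 direct reports plus everyone under them: 6 + 2 + 4 + 1 + 3 + 2 = 18.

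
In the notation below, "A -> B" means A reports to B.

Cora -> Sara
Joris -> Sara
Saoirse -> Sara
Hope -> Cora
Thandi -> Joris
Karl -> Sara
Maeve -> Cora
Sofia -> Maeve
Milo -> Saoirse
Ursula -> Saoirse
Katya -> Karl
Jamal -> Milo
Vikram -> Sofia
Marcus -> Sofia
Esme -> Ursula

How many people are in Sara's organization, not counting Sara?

Sara directly manages Cora, Joris, Saoirse, Karl. Under Cora: Maeve, Sofia, Marcus, Vikram, Hope (5). Under Joris: Thandi (1). Under Saoirse: Ursula, Esme, Milo, Jamal (4). Under Karl: Katya (1). So Sara's organization is 4 direct reports plus everyone under them: 6 + 2 + 5 + 2 = 15.

15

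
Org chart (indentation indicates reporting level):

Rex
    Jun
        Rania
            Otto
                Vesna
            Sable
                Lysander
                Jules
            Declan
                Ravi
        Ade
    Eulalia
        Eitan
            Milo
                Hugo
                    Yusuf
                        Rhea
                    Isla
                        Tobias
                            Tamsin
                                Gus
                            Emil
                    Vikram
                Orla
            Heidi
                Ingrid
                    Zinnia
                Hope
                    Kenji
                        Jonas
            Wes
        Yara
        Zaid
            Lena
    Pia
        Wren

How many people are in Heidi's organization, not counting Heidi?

Heidi directly manages Ingrid, Hope. Under Ingrid: Zinnia (1). Under Hope: Kenji, Jonas (2). So Heidi's organization is 2 direct reports plus everyone under them: 2 + 3 = 5.

5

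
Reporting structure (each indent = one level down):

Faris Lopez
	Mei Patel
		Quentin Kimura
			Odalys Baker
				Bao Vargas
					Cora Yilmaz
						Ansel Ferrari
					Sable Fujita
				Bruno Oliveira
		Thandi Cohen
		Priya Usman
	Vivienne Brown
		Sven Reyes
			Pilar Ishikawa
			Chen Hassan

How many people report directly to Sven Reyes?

2

Sven Reyes directly manages Pilar Ishikawa, Chen Hassan. That is 2 direct reports.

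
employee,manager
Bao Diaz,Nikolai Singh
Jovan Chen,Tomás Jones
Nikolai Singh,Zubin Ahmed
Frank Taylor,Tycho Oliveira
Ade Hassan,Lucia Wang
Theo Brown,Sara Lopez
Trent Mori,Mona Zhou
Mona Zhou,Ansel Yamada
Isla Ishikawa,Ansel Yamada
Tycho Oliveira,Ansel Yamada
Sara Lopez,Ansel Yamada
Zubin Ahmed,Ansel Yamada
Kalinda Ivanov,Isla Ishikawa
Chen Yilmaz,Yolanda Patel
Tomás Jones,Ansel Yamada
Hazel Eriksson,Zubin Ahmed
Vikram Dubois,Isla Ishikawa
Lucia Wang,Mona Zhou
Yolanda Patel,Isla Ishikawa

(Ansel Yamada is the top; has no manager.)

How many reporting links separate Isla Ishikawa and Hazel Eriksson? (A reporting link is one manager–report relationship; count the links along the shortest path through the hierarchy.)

3

Isla Ishikawa is 1 level below Ansel Yamada, and Hazel Eriksson is 2 levels below Ansel Yamada (their lowest common manager). The shortest path runs up from Isla Ishikawa to Ansel Yamada and back down to Hazel Eriksson: 1 + 2 = 3 links.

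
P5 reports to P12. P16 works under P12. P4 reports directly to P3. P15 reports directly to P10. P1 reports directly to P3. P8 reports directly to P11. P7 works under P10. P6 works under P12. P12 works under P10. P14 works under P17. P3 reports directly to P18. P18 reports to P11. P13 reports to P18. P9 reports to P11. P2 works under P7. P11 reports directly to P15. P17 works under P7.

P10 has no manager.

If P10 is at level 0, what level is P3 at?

4

Chain from P3 up to P10: P3 → P18 → P11 → P15 → P10. That is 4 steps up, so P3 is 4 levels below P10.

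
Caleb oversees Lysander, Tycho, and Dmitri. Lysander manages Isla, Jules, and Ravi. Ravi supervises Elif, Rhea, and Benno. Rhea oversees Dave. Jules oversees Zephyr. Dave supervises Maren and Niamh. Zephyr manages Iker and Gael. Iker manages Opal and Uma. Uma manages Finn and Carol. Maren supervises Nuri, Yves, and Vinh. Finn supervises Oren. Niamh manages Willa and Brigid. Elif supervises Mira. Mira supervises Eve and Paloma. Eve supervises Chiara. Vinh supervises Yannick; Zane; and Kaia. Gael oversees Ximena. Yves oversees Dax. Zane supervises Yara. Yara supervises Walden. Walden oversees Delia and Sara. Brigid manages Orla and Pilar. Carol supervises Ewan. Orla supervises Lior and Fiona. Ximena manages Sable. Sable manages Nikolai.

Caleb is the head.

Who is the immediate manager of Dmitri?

Dmitri reports directly to Caleb.

Caleb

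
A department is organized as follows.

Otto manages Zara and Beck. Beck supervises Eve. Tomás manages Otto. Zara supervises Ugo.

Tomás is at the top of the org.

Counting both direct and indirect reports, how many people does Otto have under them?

4

Otto directly manages Beck, Zara. Under Beck: Eve (1). Under Zara: Ugo (1). So Otto's organization is 2 direct reports plus everyone under them: 2 + 2 = 4.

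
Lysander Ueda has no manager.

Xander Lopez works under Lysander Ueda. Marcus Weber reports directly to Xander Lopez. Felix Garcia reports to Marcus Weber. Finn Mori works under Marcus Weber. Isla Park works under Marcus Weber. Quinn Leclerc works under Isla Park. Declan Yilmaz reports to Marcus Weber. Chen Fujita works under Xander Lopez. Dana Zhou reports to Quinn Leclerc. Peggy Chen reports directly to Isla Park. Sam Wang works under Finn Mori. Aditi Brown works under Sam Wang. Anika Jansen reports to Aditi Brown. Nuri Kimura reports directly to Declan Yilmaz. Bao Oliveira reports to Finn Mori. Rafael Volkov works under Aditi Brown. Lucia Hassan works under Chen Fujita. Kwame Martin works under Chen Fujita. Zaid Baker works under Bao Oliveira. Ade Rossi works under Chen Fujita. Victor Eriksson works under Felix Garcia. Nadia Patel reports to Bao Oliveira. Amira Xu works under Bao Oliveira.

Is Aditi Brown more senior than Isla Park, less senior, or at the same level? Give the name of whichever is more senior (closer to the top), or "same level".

Aditi Brown is 5 levels below Lysander Ueda; Isla Park is 3. Isla Park is higher.

Isla Park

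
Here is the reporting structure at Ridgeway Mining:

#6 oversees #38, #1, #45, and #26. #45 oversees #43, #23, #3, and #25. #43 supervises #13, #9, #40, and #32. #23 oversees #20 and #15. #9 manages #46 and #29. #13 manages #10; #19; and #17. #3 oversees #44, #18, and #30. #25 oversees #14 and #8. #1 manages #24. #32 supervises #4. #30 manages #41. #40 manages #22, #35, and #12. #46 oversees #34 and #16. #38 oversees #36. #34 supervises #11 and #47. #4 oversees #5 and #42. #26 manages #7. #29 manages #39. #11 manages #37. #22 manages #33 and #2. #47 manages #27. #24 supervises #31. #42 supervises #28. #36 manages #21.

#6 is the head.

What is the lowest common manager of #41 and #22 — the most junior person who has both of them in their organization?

#41's chain of managers is #30, #3, #45, #6. #22's chain of managers is #40, #43, #45, #6. The first manager that appears in both chains is #45.

#45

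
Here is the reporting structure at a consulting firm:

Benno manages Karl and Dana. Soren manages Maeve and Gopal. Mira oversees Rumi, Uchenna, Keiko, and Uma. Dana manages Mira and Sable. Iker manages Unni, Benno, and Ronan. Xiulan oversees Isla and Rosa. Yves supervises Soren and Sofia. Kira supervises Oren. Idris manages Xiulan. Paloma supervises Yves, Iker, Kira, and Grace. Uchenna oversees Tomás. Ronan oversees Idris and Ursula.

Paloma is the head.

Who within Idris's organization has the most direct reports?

Direct-report counts within Idris's organization: Idris has 1; Xiulan has 2. The largest is 2, held by Xiulan.

Xiulan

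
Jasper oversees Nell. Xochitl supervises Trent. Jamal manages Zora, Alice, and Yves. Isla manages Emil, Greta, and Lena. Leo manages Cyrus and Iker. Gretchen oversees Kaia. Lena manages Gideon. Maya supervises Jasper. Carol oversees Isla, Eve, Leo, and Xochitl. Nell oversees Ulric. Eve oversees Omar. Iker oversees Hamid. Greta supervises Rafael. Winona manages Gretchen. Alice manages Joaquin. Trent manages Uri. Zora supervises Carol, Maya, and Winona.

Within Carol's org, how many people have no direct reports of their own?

The people in Carol's organization with no one reporting to them are Gideon, Rafael, Emil, Uri, Omar, Hamid, Cyrus. That is 7.

7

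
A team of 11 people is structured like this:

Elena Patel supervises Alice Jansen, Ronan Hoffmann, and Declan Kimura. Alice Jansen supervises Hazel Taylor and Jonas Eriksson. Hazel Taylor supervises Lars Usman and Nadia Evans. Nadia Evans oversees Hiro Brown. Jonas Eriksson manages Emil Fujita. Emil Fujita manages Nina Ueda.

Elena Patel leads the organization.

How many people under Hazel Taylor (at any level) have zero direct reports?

2

The people in Hazel Taylor's organization with no one reporting to them are Lars Usman, Hiro Brown. That is 2.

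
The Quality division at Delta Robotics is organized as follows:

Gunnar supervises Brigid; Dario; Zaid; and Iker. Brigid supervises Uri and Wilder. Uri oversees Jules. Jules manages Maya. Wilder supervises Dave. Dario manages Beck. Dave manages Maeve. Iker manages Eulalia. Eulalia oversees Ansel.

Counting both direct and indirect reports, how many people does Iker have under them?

2

Iker directly manages Eulalia. Under Eulalia: Ansel (1). That's 2 in total.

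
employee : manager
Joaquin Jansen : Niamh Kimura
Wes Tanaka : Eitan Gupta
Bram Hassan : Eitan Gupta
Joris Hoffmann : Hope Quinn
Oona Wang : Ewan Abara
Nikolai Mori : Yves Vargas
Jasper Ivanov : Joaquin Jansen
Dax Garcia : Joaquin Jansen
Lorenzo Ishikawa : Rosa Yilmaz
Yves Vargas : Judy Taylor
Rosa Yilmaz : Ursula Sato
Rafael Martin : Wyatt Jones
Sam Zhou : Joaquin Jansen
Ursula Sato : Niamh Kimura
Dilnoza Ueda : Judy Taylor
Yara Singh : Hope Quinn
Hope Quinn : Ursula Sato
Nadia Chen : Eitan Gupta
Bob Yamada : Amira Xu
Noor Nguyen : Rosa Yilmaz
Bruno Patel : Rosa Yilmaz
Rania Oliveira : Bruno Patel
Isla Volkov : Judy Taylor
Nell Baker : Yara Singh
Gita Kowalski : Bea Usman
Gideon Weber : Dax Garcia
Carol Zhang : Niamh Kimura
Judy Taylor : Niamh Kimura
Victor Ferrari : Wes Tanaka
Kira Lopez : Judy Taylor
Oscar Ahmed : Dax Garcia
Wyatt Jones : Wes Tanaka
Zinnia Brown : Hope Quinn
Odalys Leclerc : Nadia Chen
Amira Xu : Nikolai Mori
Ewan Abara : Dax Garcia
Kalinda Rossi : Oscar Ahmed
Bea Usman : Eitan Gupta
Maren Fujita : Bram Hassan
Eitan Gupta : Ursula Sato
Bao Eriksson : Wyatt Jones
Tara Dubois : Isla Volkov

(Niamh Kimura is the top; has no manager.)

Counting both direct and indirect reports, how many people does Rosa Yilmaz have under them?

Rosa Yilmaz directly manages Noor Nguyen, Bruno Patel, Lorenzo Ishikawa. Noor Nguyen has no reports. Under Bruno Patel: Rania Oliveira (1). Lorenzo Ishikawa has no reports. So Rosa Yilmaz's organization is 3 direct reports plus everyone under them: 1 + 2 + 1 = 4.

4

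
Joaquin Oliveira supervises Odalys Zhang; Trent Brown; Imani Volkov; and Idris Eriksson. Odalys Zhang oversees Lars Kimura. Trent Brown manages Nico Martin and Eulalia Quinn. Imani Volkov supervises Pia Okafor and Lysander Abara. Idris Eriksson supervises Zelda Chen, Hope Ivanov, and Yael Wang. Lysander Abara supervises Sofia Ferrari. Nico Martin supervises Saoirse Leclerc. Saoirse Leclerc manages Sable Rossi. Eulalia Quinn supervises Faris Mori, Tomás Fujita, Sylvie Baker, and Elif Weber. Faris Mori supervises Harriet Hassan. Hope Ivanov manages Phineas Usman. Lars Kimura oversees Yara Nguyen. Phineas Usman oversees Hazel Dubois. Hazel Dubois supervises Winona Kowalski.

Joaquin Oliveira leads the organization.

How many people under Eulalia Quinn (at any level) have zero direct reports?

The people in Eulalia Quinn's organization with no one reporting to them are Tomás Fujita, Sylvie Baker, Elif Weber, Harriet Hassan. That is 4.

4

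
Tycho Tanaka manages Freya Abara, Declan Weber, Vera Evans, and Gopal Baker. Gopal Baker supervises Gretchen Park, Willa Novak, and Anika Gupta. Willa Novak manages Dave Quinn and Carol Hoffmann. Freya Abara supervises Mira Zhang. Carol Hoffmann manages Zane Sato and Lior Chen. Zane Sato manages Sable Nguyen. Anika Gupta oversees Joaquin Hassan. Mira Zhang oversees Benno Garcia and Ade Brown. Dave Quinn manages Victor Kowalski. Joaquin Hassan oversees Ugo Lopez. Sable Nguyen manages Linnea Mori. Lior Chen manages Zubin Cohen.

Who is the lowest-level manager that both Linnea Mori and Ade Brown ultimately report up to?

Linnea Mori's chain of managers is Sable Nguyen, Zane Sato, Carol Hoffmann, Willa Novak, Gopal Baker, Tycho Tanaka. Ade Brown's chain of managers is Mira Zhang, Freya Abara, Tycho Tanaka. The first manager that appears in both chains is Tycho Tanaka.

Tycho Tanaka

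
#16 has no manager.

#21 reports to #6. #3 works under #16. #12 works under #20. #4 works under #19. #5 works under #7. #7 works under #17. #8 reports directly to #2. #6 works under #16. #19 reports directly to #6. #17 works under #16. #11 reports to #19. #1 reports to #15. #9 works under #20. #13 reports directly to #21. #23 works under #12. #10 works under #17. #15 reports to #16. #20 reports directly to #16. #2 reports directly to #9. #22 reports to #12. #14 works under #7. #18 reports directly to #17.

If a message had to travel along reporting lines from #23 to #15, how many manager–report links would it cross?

4

#23 is 3 levels below #16, and #15 is 1 level below #16 (their lowest common manager). The shortest path runs up from #23 to #16 and back down to #15: 3 + 1 = 4 links.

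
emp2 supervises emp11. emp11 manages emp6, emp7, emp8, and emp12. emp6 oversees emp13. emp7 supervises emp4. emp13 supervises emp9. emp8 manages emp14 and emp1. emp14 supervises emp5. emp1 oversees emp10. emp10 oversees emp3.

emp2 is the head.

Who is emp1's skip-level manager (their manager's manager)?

emp11

emp1 reports to emp8, and emp8 reports to emp11. So emp1's skip-level manager is emp11.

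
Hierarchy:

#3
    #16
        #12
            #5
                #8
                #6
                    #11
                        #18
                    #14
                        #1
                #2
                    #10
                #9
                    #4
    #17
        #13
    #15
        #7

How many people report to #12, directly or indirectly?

11

#12 directly manages #5. Under #5: #9, #4, #2, #10, #6, #14, #1, #11, #18, #8 (10). That's 11 in total.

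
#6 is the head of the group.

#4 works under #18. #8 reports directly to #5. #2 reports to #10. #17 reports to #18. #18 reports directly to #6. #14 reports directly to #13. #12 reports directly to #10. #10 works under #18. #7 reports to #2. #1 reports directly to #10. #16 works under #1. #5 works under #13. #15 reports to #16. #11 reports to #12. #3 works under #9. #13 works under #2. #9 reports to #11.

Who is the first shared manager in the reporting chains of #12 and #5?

#12's chain of managers is #10, #18, #6. #5's chain of managers is #13, #2, #10, #18, #6. The first manager that appears in both chains is #10.

#10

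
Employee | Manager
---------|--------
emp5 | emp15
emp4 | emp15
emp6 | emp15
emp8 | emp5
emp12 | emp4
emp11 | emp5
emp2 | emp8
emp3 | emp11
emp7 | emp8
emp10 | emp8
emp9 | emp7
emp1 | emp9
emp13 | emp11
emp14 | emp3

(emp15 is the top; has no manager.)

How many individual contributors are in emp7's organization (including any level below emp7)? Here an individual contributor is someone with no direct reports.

1

The only person in emp7's organization with no one reporting to them is emp1. That is 1.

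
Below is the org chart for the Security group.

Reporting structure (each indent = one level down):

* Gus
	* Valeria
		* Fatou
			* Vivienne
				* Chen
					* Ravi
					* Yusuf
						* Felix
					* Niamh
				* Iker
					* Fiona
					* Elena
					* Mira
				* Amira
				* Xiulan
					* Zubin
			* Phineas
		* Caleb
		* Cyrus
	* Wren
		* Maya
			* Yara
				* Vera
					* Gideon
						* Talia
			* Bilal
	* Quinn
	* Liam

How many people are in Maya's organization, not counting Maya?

5

Maya directly manages Yara, Bilal. Under Yara: Vera, Gideon, Talia (3). Bilal has no reports. So Maya's organization is 2 direct reports plus everyone under them: 4 + 1 = 5.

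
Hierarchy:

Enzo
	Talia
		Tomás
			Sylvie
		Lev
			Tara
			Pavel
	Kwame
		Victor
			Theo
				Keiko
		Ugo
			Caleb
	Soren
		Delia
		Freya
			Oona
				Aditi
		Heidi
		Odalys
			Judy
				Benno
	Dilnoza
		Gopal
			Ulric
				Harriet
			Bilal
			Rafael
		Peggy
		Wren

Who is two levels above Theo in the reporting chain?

Kwame

Theo reports to Victor, and Victor reports to Kwame. So Theo's skip-level manager is Kwame.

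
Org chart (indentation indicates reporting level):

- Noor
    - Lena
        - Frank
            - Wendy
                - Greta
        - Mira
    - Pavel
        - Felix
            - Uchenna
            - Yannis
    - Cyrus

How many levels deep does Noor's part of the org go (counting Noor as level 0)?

The longest chain under Noor runs Noor → Lena → Frank → Wendy → Greta, which is 4 levels below Noor.

4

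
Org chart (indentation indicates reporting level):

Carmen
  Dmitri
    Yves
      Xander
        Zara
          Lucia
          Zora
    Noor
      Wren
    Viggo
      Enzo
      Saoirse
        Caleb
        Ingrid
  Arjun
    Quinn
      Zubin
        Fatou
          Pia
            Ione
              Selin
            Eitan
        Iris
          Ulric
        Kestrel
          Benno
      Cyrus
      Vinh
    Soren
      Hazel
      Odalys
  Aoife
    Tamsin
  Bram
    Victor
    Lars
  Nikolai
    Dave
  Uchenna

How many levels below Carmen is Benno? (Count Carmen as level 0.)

Chain from Benno up to Carmen: Benno → Kestrel → Zubin → Quinn → Arjun → Carmen. That is 5 steps up, so Benno is 5 levels below Carmen.

5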